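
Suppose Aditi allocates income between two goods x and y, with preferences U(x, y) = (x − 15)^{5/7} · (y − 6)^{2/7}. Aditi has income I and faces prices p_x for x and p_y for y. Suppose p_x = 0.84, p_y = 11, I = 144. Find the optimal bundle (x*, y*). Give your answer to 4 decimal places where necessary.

Substituting into the budget: x* = 15 + 5/7·(I − 15·p_x − 6·p_y)/p_x, and y* = 6 + 2/7·(…)/p_y.
Discretionary income = 144 − 15·0.84 − 6·11 = 65.4; x* = 15 + 5/7·65.4/0.84 = 70.6122; y* = 6 + 2/7·65.4/11 = 7.6987.

x* = 70.6122, y* = 7.6987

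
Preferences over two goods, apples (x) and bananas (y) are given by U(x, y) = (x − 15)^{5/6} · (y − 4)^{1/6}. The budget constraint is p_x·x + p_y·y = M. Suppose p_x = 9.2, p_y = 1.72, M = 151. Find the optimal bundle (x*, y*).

x* = 15.5543, y* = 4.593

MRS = 5·(y−4)/(x−15). Tangency with p_x/p_y gives y−4 = (1/5)·(p_x/p_y)·(x−15).
After buying the subsistence bundle (15, 4), a share 5/6 of the remaining income goes to x: x* = 15 + 5/6·(M − 15p_x − 4p_y)/p_x.
Discretionary income = 151 − 15·9.2 − 4·1.72 = 6.12; x* = 15 + 5/6·6.12/9.2 = 15.5543; y* = 4 + 1/6·6.12/1.72 = 4.593.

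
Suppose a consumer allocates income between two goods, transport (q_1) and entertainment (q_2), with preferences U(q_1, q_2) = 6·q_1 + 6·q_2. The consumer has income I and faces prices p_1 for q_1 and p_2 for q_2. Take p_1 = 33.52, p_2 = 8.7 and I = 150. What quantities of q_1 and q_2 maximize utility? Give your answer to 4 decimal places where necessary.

q_1* = 0, q_2* = 17.2414

Linear utility — the consumer picks whichever good has higher MU/price: 6/33.52 = 0.179 vs 6/8.7 = 0.6897.
q_2 gives more utility per dollar, so spend all income on q_2: q_2* = I/p_2, q_1* = 0.
Numerically: q_1* = 0, q_2* = 17.2414.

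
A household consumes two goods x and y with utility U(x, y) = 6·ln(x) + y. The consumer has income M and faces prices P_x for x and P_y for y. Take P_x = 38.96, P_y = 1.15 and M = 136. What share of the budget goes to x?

share on x = 0.0507

Set MRS = P_x/P_y: (6/x)/1 = P_x/P_y.
So x*(P_x,P_y) = 6·P_y/P_x, independent of income; and y* = (M − 6·P_y)/P_y.
At the given prices: x* = 6·1.15/38.96 = 0.1771, and y* = 112.2609.
Expenditure on x: 38.96·0.1771 = 6.9; share = 0.0507.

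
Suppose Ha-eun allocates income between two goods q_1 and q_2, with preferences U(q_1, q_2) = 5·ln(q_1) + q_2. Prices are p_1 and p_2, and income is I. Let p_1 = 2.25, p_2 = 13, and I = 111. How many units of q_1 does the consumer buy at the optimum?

Set MRS = p_1/p_2: (5/q_1)/1 = p_1/p_2.
So q_1*(p_1,p_2) = 5·p_2/p_1, independent of income; and q_2* = (I − 5·p_2)/p_2.
At the given prices: q_1* = 5·13/2.25 = 28.8889.

q_1* = 28.8889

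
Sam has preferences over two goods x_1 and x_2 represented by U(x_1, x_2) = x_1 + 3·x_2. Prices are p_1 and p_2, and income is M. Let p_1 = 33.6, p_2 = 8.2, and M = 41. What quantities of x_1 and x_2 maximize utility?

Perfect substitutes: compare marginal utility per dollar. 1/p_1 vs 3/p_2 → 0.0298 vs 0.3659.
x_2 gives more utility per dollar, so spend all income on x_2: x_2* = M/p_2, x_1* = 0.
Numerically: x_1* = 0, x_2* = 5.

x_1* = 0, x_2* = 5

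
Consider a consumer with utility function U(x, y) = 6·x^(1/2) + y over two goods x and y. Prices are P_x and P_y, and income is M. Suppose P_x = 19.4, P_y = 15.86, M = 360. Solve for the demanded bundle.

Solve: √x = 3·P_y/P_x, so x*(P_x,P_y) = (3·P_y/P_x)², and y* = (M − P_x·x*)/P_y.
Plugging in: x* = (3·15.86/19.4)² = 6.0151, y* = 15.3409.

x* = 6.0151, y* = 15.3409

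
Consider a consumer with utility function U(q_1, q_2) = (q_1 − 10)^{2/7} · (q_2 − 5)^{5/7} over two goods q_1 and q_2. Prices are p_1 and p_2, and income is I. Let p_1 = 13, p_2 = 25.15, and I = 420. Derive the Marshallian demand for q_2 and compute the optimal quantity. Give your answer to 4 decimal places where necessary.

This is Cobb-Douglas in (q_1−10, q_2−5): tangency gives 2/7·p_2·(q_2−5) = 5/7·p_1·(q_1−10).
After buying the subsistence bundle (10, 5), a share 2/7 of the remaining income goes to q_1: q_1* = 10 + 2/7·(I − 10p_1 − 5p_2)/p_1.
Discretionary income = 420 − 10·13 − 5·25.15 = 164.25; q_2* = 5 + 5/7·164.25/25.15 = 9.6649.

q_2* = 9.6649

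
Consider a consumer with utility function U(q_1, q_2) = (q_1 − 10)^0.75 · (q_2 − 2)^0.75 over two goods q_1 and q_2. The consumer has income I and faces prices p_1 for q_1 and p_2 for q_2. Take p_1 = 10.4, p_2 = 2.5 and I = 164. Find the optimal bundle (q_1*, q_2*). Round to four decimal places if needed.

q_1* = 12.6442, q_2* = 13

MRS = (q_2−2)/(q_1−10). Tangency with p_1/p_2 gives q_2−2 = (p_1/p_2)·(q_1−10).
After buying the subsistence bundle (10, 2), a share 0.5 of the remaining income goes to q_1: q_1* = 10 + 0.5·(I − 10p_1 − 2p_2)/p_1.
Discretionary income = 164 − 10·10.4 − 2·2.5 = 55; q_1* = 10 + 0.5·55/10.4 = 12.6442; q_2* = 2 + 0.5·55/2.5 = 13.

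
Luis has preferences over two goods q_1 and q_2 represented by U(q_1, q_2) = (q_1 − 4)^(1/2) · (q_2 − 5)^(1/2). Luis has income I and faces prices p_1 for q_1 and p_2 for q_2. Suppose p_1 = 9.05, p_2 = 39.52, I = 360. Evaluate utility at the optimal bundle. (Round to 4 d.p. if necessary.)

V = 3.3365

MRS = (q_2−5)/(q_1−4). Tangency with p_1/p_2 gives q_2−5 = (p_1/p_2)·(q_1−4).
After buying the subsistence bundle (4, 5), a share 0.5 of the remaining income goes to q_1: q_1* = 4 + 0.5·(I − 4p_1 − 5p_2)/p_1.
Discretionary income = 360 − 4·9.05 − 5·39.52 = 126.2; q_1* = 4 + 0.5·126.2/9.05 = 10.9724; q_2* = 5 + 0.5·126.2/39.52 = 6.5967.
Utility at the optimum: U(10.9724, 6.5967) = 3.3365.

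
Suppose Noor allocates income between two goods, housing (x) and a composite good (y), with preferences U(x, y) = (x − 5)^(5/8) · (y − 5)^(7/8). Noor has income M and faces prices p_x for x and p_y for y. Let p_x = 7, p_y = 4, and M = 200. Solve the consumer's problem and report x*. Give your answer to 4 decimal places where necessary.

Let x' = x−5, y' = y−5. MRS = (5/7)·y'/x' = p_x/p_y.
After buying the subsistence bundle (5, 5), a share 5/12 of the remaining income goes to x: x* = 5 + 5/12·(M − 5p_x − 5p_y)/p_x.
Discretionary income = 200 − 5·7 − 5·4 = 145; x* = 5 + 5/12·145/7 = 13.631.

x* = 13.631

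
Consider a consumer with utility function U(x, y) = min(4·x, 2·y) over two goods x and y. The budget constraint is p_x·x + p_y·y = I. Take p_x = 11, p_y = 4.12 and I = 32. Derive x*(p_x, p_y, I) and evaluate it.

Here 2·11 + 4·4.12 = 38.48, giving x* = 1.6632.

x* = 1.6632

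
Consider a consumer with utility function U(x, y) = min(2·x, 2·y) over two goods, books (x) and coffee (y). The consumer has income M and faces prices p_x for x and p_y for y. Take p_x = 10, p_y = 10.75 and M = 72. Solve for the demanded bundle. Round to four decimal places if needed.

Leontief preferences: the optimum is at the kink where x/2 = y/2, i.e. y = x.
Budget: p_x·x + p_y·x = M, so (2·p_x + 2·p_y)·x = 2·M.
Demand: x*(p_x,p_y,M) = 2·M/(2·p_x + 2·p_y), y* = 2·M/(2·p_x + 2·p_y).
Here 2·10 + 2·10.75 = 41.5, giving x* = 3.4699 and y* = 3.4699.

x* = 3.4699, y* = 3.4699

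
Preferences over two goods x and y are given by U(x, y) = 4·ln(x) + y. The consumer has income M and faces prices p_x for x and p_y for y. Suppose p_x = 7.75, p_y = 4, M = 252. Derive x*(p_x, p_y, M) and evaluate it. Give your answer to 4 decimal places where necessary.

MU_x = 4/x, MU_y = 1. Tangency: 4/x = p_x/p_y.
So x*(p_x,p_y) = 4·p_y/p_x, independent of income; and y* = (M − 4·p_y)/p_y.
At the given prices: x* = 4·4/7.75 = 2.0645.

x* = 2.0645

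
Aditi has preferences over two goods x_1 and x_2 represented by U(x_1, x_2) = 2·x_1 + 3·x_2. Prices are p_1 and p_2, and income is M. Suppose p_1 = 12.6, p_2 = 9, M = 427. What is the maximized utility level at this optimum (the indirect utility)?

V = 142.3333

Linear utility — the consumer picks whichever good has higher MU/price: 2/12.6 = 0.1587 vs 3/9 = 0.3333.
x_2 gives more utility per dollar, so spend all income on x_2: x_2* = M/p_2, x_1* = 0.
Numerically: x_1* = 0, x_2* = 47.4444.
Utility at the optimum: U(0, 47.4444) = 142.3333.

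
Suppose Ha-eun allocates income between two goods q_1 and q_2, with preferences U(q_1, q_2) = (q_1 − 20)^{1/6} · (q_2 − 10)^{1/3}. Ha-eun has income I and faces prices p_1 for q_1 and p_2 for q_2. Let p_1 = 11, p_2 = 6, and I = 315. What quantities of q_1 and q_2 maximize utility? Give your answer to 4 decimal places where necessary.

After buying the subsistence bundle (20, 10), a share 1/3 of the remaining income goes to q_1: q_1* = 20 + 1/3·(I − 20p_1 − 10p_2)/p_1.
Discretionary income = 315 − 20·11 − 10·6 = 35; q_1* = 20 + 1/3·35/11 = 21.0606; q_2* = 10 + 2/3·35/6 = 13.8889.

q_1* = 21.0606, q_2* = 13.8889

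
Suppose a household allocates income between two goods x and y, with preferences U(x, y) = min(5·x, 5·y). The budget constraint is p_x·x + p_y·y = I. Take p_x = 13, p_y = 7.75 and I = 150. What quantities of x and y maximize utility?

Here 5·13 + 5·7.75 = 103.75, giving x* = 7.2289 and y* = 7.2289.

x* = 7.2289, y* = 7.2289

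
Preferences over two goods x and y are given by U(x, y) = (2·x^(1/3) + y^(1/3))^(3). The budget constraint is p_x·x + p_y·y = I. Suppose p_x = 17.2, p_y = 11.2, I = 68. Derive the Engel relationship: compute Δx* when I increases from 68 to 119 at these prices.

MRS = MU_x/MU_y = 2·(y/x)^(2/3). Set equal to p_x/p_y.
Solve for the ratio: y/x = [(1/2)·p_x/p_y]^(1.5).
With the ratio pinned down, the budget gives x* = I/(p_x + p_y·(y/x)) and y* = (y/x)·x*.
Numerically y/x = 0.672854, so x* = 68/(17.2 + 11.2·0.672854) = 2.749.
At I' = 119: x* = 4.8108. Change: 4.8108 − 2.749 = 2.0618.

Δx* = 2.0618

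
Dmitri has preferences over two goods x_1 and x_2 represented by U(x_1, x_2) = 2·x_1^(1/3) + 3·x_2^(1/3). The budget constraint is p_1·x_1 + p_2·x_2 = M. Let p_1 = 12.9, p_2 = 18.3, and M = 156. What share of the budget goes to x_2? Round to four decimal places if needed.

share on x_2 = 0.6067

MRS = MU_x_1/MU_x_2 = (2/3)·(x_2/x_1)^(2/3). Set equal to p_1/p_2.
Solve for the ratio: x_2/x_1 = [(3/2)·p_1/p_2]^(1.5).
Substitute x_2 = (x_2/x_1)·x_1 into the budget: x_1* = M/(p_1 + p_2·(x_2/x_1)).
Numerically x_2/x_1 = 1.087289, so x_1* = 156/(12.9 + 18.3·1.087289) = 4.7565 and x_2* = 1.087289·4.7565 = 5.1717.
Expenditure on x_2: 18.3·5.1717 = 94.6414; share = 0.6067.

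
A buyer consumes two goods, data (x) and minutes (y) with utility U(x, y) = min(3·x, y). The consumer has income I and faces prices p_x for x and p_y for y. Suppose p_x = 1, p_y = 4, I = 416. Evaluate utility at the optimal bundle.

V = 96

Leontief preferences: the optimum is at the kink where x/1 = y/3, i.e. y = 3·x.
Budget: p_x·x + p_y·3·x = I, so (p_x + 3·p_y)·x = I.
Demand: x*(p_x,p_y,I) = I/(p_x + 3·p_y), y* = 3·I/(p_x + 3·p_y).
Here 1 + 3·4 = 13, giving x* = 32 and y* = 96.
Utility at the optimum: U(32, 96) = 96.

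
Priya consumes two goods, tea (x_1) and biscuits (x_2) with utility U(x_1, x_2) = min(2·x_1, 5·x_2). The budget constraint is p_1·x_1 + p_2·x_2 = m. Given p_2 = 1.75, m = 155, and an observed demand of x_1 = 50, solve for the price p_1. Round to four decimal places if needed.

p_1 = 2.4

With perfect complements, no substitution: consume in ratio x_1:x_2 = 5:2.
Budget: p_1·x_1 + p_2·(2/5)·x_1 = m, so (5·p_1 + 2·p_2)·x_1 = 5·m.
Demand: x_1*(p_1,p_2,m) = 5·m/(5·p_1 + 2·p_2), x_2* = 2·m/(5·p_1 + 2·p_2).
Set x_1* = 50 in the demand function and solve for p_1: p_1 = 2.4.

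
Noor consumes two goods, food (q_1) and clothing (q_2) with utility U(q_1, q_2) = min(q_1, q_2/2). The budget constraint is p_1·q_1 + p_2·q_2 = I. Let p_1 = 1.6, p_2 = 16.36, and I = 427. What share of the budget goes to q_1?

Leontief preferences: the optimum is at the kink where q_1/1 = q_2/2, i.e. q_2 = 2·q_1.
Budget: p_1·q_1 + p_2·2·q_1 = I, so (p_1 + 2·p_2)·q_1 = I.
Demand: q_1*(p_1,p_2,I) = I/(p_1 + 2·p_2), q_2* = 2·I/(p_1 + 2·p_2).
Here 1.6 + 2·16.36 = 34.32, giving q_1* = 12.4417 and q_2* = 24.8834.
Expenditure on q_1: 1.6·12.4417 = 19.9068; share = 0.0466.

share on q_1 = 0.0466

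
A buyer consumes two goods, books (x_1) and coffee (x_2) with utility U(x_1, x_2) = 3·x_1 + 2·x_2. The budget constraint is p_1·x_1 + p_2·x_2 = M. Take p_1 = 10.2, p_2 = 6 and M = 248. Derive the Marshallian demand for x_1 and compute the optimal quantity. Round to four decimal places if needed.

x_2 gives more utility per dollar, so spend all income on x_2: x_2* = M/p_2, x_1* = 0.
Numerically: x_1* = 0, x_2* = 41.3333.

x_1* = 0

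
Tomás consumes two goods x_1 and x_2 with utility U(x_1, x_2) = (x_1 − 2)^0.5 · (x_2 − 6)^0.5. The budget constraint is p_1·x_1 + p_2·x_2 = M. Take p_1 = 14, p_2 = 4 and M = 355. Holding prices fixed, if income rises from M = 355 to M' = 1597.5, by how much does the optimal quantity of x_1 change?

MRS = (x_2−6)/(x_1−2). Tangency with p_1/p_2 gives x_2−6 = (p_1/p_2)·(x_1−2).
After buying the subsistence bundle (2, 6), a share 0.5 of the remaining income goes to x_1: x_1* = 2 + 0.5·(M − 2p_1 − 6p_2)/p_1.
Discretionary income = 355 − 2·14 − 6·4 = 303; x_1* = 2 + 0.5·303/14 = 12.8214.
At M' = 1597.5: x_1* = 57.1964. Change: 57.1964 − 12.8214 = 44.375.

Δx_1* = 44.375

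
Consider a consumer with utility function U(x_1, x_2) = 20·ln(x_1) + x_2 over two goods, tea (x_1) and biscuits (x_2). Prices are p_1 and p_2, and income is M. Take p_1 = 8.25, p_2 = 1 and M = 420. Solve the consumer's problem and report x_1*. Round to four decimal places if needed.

MU_x_1 = 20/x_1, MU_x_2 = 1. Tangency: 20/x_1 = p_1/p_2.
So x_1*(p_1,p_2) = 20·p_2/p_1, independent of income; and x_2* = (M − 20·p_2)/p_2.
At the given prices: x_1* = 20·1/8.25 = 2.4242.

x_1* = 2.4242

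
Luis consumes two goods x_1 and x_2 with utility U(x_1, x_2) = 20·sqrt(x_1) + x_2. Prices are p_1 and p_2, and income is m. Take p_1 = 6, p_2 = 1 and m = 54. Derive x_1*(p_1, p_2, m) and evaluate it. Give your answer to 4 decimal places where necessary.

x_1* = 2.7778

Plugging in: x_1* = (10·1/6)² = 2.7778.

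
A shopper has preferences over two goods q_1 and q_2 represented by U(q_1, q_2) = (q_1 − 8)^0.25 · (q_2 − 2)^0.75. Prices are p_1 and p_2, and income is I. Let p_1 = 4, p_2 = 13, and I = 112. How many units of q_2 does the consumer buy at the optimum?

After buying the subsistence bundle (8, 2), a share 0.25 of the remaining income goes to q_1: q_1* = 8 + 0.25·(I − 8p_1 − 2p_2)/p_1.
Discretionary income = 112 − 8·4 − 2·13 = 54; q_2* = 2 + 0.75·54/13 = 5.1154.

q_2* = 5.1154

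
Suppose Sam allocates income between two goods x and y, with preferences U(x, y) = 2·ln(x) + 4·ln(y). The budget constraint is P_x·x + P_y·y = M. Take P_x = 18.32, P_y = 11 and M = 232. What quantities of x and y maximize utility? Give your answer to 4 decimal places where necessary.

Tangency: MRS = (1/2)·y/x = P_x/P_y.
So 2·P_y·y = 4·P_x·x; combined with the budget, a share 1/3 of income goes to x.
Demand: x*(P_x,P_y,M) = 1/3·M/P_x and y* = 2/3·M/P_y.
At P_x=18.32, P_y=11, M=232: x* = 1/3·232/18.32 = 4.2213, y* = 14.0606.

x* = 4.2213, y* = 14.0606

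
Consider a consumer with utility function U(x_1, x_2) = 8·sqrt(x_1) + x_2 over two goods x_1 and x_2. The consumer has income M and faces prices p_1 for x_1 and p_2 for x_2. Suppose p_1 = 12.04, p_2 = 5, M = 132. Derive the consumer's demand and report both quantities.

x_1* = 2.7594, x_2* = 19.7555

Set MRS = p_1/p_2: 4·x_1^(−1/2) = p_1/p_2.
Thus x_1* = (4·p_2/p_1)² — independent of M — with the rest of income spent on x_2.
Plugging in: x_1* = (4·5/12.04)² = 2.7594, x_2* = 19.7555.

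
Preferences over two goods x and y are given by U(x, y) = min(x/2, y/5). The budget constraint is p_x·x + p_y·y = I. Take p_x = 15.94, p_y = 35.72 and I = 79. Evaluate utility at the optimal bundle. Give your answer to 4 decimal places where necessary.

Here 2·15.94 + 5·35.72 = 210.48, giving x* = 0.7507 and y* = 1.8767.
Utility at the optimum: U(0.7507, 1.8767) = 0.3753.

V = 0.3753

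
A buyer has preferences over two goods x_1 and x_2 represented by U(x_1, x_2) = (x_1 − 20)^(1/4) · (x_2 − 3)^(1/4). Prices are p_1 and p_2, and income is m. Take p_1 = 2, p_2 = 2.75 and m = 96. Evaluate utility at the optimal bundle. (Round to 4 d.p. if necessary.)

Let x_1' = x_1−20, x_2' = x_2−3. MRS = x_2'/x_1' = p_1/p_2.
After buying the subsistence bundle (20, 3), a share 0.5 of the remaining income goes to x_1: x_1* = 20 + 0.5·(m − 20p_1 − 3p_2)/p_1.
Discretionary income = 96 − 20·2 − 3·2.75 = 47.75; x_1* = 20 + 0.5·47.75/2 = 31.9375; x_2* = 3 + 0.5·47.75/2.75 = 11.6818.
Utility at the optimum: U(31.9375, 11.6818) = 3.1907.

V = 3.1907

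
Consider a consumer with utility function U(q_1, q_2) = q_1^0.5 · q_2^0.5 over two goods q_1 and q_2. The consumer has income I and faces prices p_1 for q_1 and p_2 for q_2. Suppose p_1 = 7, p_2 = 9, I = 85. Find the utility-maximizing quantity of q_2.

q_2* = 4.7222

The MRS is q_2/q_1. Set MRS = p_1/p_2.
So 0.5·p_2·q_2 = 0.5·p_1·q_1; combined with the budget, a share 0.5 of income goes to q_1.
Demand: q_1*(p_1,p_2,I) = 0.5·I/p_1 and q_2* = 0.5·I/p_2.
At p_1=7, p_2=9, I=85: q_2* = 0.5·85/9 = 4.7222.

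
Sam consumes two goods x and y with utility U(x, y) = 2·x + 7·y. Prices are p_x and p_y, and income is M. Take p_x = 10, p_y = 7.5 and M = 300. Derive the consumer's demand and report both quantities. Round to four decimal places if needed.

Perfect substitutes: compare marginal utility per dollar. 2/p_x vs 7/p_y → 0.2 vs 0.9333.
y gives more utility per dollar, so spend all income on y: y* = M/p_y, x* = 0.
Numerically: x* = 0, y* = 40.

x* = 0, y* = 40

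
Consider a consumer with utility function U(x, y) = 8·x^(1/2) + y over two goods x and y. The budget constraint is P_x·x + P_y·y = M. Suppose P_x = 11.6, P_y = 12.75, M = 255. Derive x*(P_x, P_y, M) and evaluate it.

x* = 19.3297

MU_x = 4/√x, MU_y = 1. Tangency: 4/√x = P_x/P_y.
Thus x* = (4·P_y/P_x)² — independent of M — with the rest of income spent on y.
Plugging in: x* = (4·12.75/11.6)² = 19.3297.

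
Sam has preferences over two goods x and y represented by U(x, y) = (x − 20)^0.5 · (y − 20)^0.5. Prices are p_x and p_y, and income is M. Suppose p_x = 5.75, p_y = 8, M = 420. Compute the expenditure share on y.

After buying the subsistence bundle (20, 20), a share 0.5 of the remaining income goes to x: x* = 20 + 0.5·(M − 20p_x − 20p_y)/p_x.
Discretionary income = 420 − 20·5.75 − 20·8 = 145; x* = 20 + 0.5·145/5.75 = 32.6087; y* = 20 + 0.5·145/8 = 29.0625.
Expenditure on y: 8·29.0625 = 232.5; share = 0.5536.

share on y = 0.5536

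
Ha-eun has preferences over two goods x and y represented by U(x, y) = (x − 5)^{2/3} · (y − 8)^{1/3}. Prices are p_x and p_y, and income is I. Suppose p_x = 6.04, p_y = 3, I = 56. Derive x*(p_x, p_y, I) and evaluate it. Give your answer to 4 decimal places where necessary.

Let x' = x−5, y' = y−8. MRS = 2·y'/x' = p_x/p_y.
Substituting into the budget: x* = 5 + 2/3·(I − 5·p_x − 8·p_y)/p_x, and y* = 8 + 1/3·(…)/p_y.
Discretionary income = 56 − 5·6.04 − 8·3 = 1.8; x* = 5 + 2/3·1.8/6.04 = 5.1987.

x* = 5.1987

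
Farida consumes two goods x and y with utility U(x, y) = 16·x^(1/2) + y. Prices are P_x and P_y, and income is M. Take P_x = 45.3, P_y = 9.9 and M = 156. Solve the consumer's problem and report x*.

Set MRS = P_x/P_y: 8·x^(−1/2) = P_x/P_y.
Thus x* = (8·P_y/P_x)² — independent of M — with the rest of income spent on y.
Plugging in: x* = (8·9.9/45.3)² = 3.0567.

x* = 3.0567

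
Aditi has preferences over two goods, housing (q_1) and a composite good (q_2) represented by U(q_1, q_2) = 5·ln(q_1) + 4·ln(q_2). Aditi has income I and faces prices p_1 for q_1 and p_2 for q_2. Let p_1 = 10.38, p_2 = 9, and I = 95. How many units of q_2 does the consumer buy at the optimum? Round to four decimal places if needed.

q_2* = 4.6914

At p_1=10.38, p_2=9, I=95: q_2* = 4/9·95/9 = 4.6914.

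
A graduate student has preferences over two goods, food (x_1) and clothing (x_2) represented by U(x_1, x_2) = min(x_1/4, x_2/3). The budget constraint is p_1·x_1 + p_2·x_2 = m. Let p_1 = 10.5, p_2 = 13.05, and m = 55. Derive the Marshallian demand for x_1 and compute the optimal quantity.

x_1* = 2.711

With perfect complements, no substitution: consume in ratio x_1:x_2 = 4:3.
Budget: p_1·x_1 + p_2·(3/4)·x_1 = m, so (4·p_1 + 3·p_2)·x_1 = 4·m.
Demand: x_1*(p_1,p_2,m) = 4·m/(4·p_1 + 3·p_2), x_2* = 3·m/(4·p_1 + 3·p_2).
Here 4·10.5 + 3·13.05 = 81.15, giving x_1* = 2.711.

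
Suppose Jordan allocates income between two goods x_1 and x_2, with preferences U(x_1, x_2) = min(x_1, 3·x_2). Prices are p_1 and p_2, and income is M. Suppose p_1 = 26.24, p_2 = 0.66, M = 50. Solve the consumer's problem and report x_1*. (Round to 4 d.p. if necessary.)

Leontief preferences: the optimum is at the kink where x_1/3 = x_2/1, i.e. x_2 = (1/3)·x_1.
Budget: p_1·x_1 + p_2·(1/3)·x_1 = M, so (3·p_1 + p_2)·x_1 = 3·M.
Demand: x_1*(p_1,p_2,M) = 3·M/(3·p_1 + p_2), x_2* = M/(3·p_1 + p_2).
Here 3·26.24 + 0.66 = 79.38, giving x_1* = 1.8896.

x_1* = 1.8896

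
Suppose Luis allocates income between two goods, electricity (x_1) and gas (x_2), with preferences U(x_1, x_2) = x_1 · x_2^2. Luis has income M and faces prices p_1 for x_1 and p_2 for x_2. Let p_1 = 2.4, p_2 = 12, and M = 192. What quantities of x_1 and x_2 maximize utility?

Tangency: MRS = (1/2)·x_2/x_1 = p_1/p_2.
Rearranging, p_2·x_2 = 2·p_1·x_1. Substituting into the budget gives p_1·x_1·(1 + 2) = M.
Demand: x_1*(p_1,p_2,M) = 1/3·M/p_1 and x_2* = 2/3·M/p_2.
At p_1=2.4, p_2=12, M=192: x_1* = 1/3·192/2.4 = 26.6667, x_2* = 10.6667.

x_1* = 26.6667, x_2* = 10.6667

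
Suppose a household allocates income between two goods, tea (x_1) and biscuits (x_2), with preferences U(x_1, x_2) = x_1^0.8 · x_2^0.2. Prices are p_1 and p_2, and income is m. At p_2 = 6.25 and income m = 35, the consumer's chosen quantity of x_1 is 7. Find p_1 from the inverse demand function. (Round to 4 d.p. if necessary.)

p_1 = 4

Tangency: MRS = 4·x_2/x_1 = p_1/p_2.
Rearranging, p_2·x_2 = (1/4)·p_1·x_1. Substituting into the budget gives p_1·x_1·(1 + (1/4)) = m.
Demand: x_1*(p_1,p_2,m) = 0.8·m/p_1 and x_2* = 0.2·m/p_2.
Set x_1* = 7 in the demand function and solve for p_1: p_1 = 4.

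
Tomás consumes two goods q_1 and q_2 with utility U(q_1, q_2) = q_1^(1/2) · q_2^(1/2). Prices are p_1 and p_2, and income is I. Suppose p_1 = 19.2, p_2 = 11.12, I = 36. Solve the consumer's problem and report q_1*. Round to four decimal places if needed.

At p_1=19.2, p_2=11.12, I=36: q_1* = 0.5·36/19.2 = 0.9375.

q_1* = 0.9375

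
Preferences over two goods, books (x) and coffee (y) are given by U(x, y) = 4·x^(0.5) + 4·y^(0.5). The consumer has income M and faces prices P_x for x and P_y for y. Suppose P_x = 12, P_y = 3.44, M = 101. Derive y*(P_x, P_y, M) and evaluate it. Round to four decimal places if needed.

y* = 22.819

MU_x ∝ 4·x^(-0.5), MU_y ∝ 4·y^(-0.5), so MRS = (y/x)^(0.5) = P_x/P_y.
Solve for the ratio: y/x = [P_x/P_y]^(2).
With the ratio pinned down, the budget gives x* = M/(P_x + P_y·(y/x)) and y* = (y/x)·x*.
Numerically y/x = 12.16874, so x* = 101/(12 + 3.44·12.16874) = 1.8752 and y* = 12.16874·1.8752 = 22.819.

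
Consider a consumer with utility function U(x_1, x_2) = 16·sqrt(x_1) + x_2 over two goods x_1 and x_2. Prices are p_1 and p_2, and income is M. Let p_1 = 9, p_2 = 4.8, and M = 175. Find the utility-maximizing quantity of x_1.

Thus x_1* = (8·p_2/p_1)² — independent of M — with the rest of income spent on x_2.
Plugging in: x_1* = (8·4.8/9)² = 18.2044.

x_1* = 18.2044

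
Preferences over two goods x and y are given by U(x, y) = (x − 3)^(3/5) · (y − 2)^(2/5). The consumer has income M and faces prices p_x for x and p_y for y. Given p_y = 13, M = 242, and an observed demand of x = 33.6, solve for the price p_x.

MRS = (3/2)·(y−2)/(x−3). Tangency with p_x/p_y gives y−2 = (2/3)·(p_x/p_y)·(x−3).
After buying the subsistence bundle (3, 2), a share 0.6 of the remaining income goes to x: x* = 3 + 0.6·(M − 3p_x − 2p_y)/p_x.
Set x* = 33.6 in the demand function and solve for p_x: p_x = 4.

p_x = 4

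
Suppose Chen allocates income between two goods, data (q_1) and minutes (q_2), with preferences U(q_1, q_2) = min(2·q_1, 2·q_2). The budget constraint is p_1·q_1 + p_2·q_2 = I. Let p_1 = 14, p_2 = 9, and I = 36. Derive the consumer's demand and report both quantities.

Leontief preferences: the optimum is at the kink where q_1/2 = q_2/2, i.e. q_2 = q_1.
Budget: p_1·q_1 + p_2·q_1 = I, so (2·p_1 + 2·p_2)·q_1 = 2·I.
Demand: q_1*(p_1,p_2,I) = 2·I/(2·p_1 + 2·p_2), q_2* = 2·I/(2·p_1 + 2·p_2).
Here 2·14 + 2·9 = 46, giving q_1* = 1.5652 and q_2* = 1.5652.

q_1* = 1.5652, q_2* = 1.5652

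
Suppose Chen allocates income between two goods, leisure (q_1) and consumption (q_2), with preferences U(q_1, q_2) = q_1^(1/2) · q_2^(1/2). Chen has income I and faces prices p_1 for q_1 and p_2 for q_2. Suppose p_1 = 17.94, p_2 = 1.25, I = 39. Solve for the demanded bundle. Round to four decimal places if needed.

MU_q_1/MU_q_2 = (0.5·q_2)/(0.5·q_1); tangency sets this equal to p_1/p_2.
So 0.5·p_2·q_2 = 0.5·p_1·q_1; combined with the budget, a share 0.5 of income goes to q_1.
Demand: q_1*(p_1,p_2,I) = 0.5·I/p_1 and q_2* = 0.5·I/p_2.
At p_1=17.94, p_2=1.25, I=39: q_1* = 0.5·39/17.94 = 1.087, q_2* = 15.6.

q_1* = 1.087, q_2* = 15.6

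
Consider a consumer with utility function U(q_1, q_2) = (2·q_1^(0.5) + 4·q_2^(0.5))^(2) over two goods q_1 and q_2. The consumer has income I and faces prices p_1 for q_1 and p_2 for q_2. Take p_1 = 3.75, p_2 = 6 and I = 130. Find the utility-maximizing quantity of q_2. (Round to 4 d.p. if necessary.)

From the CES first-order condition, (1/2)·(q_2/q_1)^(0.5) = p_1/p_2.
Hence q_2/q_1 = (2·p_1/p_2)^(1/(0.5)), i.e. raised to the 2 power.
Substitute q_2 = (q_2/q_1)·q_1 into the budget: q_1* = I/(p_1 + p_2·(q_2/q_1)).
Numerically q_2/q_1 = 1.5625, so q_1* = 130/(3.75 + 6·1.5625) = 9.9048 and q_2* = 1.5625·9.9048 = 15.4762.

q_2* = 15.4762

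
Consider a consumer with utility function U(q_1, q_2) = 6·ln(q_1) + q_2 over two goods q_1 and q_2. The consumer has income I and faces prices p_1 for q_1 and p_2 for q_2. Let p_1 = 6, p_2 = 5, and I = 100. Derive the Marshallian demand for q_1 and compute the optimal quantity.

MU_q_1 = 6/q_1, MU_q_2 = 1. Tangency: 6/q_1 = p_1/p_2.
So q_1*(p_1,p_2) = 6·p_2/p_1, independent of income; and q_2* = (I − 6·p_2)/p_2.
At the given prices: q_1* = 6·5/6 = 5.

q_1* = 5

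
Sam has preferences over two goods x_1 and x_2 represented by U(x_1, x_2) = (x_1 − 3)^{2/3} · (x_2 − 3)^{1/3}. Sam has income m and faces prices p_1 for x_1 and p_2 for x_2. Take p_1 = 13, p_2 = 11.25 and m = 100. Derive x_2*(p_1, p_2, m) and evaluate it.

x_2* = 3.8074

This is Cobb-Douglas in (x_1−3, x_2−3): tangency gives 2/3·p_2·(x_2−3) = 1/3·p_1·(x_1−3).
Substituting into the budget: x_1* = 3 + 2/3·(m − 3·p_1 − 3·p_2)/p_1, and x_2* = 3 + 1/3·(…)/p_2.
Discretionary income = 100 − 3·13 − 3·11.25 = 27.25; x_2* = 3 + 1/3·27.25/11.25 = 3.8074.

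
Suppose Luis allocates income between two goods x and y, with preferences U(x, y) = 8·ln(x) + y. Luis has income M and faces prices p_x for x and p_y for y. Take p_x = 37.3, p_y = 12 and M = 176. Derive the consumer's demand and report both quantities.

x* = 2.5737, y* = 6.6667

So x*(p_x,p_y) = 8·p_y/p_x, independent of income; and y* = (M − 8·p_y)/p_y.
At the given prices: x* = 8·12/37.3 = 2.5737, and y* = 6.6667.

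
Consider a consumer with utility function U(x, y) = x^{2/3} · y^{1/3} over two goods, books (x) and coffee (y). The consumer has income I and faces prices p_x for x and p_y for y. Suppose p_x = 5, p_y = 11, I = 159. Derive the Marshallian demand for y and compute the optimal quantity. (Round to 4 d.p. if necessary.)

The MRS is 2·y/x. Set MRS = p_x/p_y.
Rearranging, p_y·y = (1/2)·p_x·x. Substituting into the budget gives p_x·x·(1 + (1/2)) = I.
Demand: x*(p_x,p_y,I) = 2/3·I/p_x and y* = 1/3·I/p_y.
At p_x=5, p_y=11, I=159: y* = 1/3·159/11 = 4.8182.

y* = 4.8182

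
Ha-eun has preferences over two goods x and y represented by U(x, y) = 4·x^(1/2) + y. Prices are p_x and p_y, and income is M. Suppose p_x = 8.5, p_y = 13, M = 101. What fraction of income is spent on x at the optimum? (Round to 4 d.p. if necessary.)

share on x = 0.7874

Utility is quasi-linear in y; the FOC for x is 2/√x = p_x/p_y.
Solve: √x = 2·p_y/p_x, so x*(p_x,p_y) = (2·p_y/p_x)², and y* = (M − p_x·x*)/p_y.
Plugging in: x* = (2·13/8.5)² = 9.3564, y* = 1.6516.
Expenditure on x: 8.5·9.3564 = 79.5294; share = 0.7874.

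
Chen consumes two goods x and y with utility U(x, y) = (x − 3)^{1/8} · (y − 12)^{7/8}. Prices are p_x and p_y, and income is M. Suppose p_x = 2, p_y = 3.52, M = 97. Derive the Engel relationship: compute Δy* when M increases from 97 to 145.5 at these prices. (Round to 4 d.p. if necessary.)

Δy* = 12.0561

Substituting into the budget: x* = 3 + 0.125·(M − 3·p_x − 12·p_y)/p_x, and y* = 12 + 0.875·(…)/p_y.
Discretionary income = 97 − 3·2 − 12·3.52 = 48.76; y* = 12 + 0.875·48.76/3.52 = 24.1207.
At M' = 145.5: y* = 36.1768. Change: 36.1768 − 24.1207 = 12.0561.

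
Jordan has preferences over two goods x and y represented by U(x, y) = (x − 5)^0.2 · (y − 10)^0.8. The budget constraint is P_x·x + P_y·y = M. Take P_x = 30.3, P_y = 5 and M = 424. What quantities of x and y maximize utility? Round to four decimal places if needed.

x* = 6.4686, y* = 45.6

This is Cobb-Douglas in (x−5, y−10): tangency gives 0.2·P_y·(y−10) = 0.8·P_x·(x−5).
Substituting into the budget: x* = 5 + 0.2·(M − 5·P_x − 10·P_y)/P_x, and y* = 10 + 0.8·(…)/P_y.
Discretionary income = 424 − 5·30.3 − 10·5 = 222.5; x* = 5 + 0.2·222.5/30.3 = 6.4686; y* = 10 + 0.8·222.5/5 = 45.6.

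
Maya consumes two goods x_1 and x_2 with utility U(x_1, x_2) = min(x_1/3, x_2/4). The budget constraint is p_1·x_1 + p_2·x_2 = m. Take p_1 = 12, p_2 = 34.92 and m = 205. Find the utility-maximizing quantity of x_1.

Leontief preferences: the optimum is at the kink where x_1/3 = x_2/4, i.e. x_2 = (4/3)·x_1.
Budget: p_1·x_1 + p_2·(4/3)·x_1 = m, so (3·p_1 + 4·p_2)·x_1 = 3·m.
Demand: x_1*(p_1,p_2,m) = 3·m/(3·p_1 + 4·p_2), x_2* = 4·m/(3·p_1 + 4·p_2).
Here 3·12 + 4·34.92 = 175.68, giving x_1* = 3.5007.

x_1* = 3.5007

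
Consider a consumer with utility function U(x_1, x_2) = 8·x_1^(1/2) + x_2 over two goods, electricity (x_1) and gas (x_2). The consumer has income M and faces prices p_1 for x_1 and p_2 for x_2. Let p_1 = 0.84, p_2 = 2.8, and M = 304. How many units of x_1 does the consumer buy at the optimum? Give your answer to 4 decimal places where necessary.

Utility is quasi-linear in x_2; the FOC for x_1 is 4/√x_1 = p_1/p_2.
Thus x_1* = (4·p_2/p_1)² — independent of M — with the rest of income spent on x_2.
Plugging in: x_1* = (4·2.8/0.84)² = 177.7778.

x_1* = 177.7778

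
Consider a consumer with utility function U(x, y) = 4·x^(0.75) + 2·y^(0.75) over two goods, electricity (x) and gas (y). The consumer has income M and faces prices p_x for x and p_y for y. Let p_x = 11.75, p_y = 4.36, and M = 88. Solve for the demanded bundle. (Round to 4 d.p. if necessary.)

x* = 3.3686, y* = 11.1053

MU_x ∝ 4·x^(-0.25), MU_y ∝ 2·y^(-0.25), so MRS = 2·(y/x)^(0.25) = p_x/p_y.
Solve for the ratio: y/x = [(1/2)·p_x/p_y]^(4).
Substitute y = (y/x)·x into the budget: x* = M/(p_x + p_y·(y/x)).
Numerically y/x = 3.296746, so x* = 88/(11.75 + 4.36·3.296746) = 3.3686 and y* = 3.296746·3.3686 = 11.1053.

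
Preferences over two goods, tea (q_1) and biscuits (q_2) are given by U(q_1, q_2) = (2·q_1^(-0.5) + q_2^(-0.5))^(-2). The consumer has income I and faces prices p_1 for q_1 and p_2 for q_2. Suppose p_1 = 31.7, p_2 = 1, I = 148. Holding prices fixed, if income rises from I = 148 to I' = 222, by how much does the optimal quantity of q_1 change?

Δq_1* = 1.9469

MRS = MU_q_1/MU_q_2 = 2·(q_2/q_1)^(1.5). Set equal to p_1/p_2.
Solve for the ratio: q_2/q_1 = [(1/2)·p_1/p_2]^(2/3).
Substitute q_2 = (q_2/q_1)·q_1 into the budget: q_1* = I/(p_1 + p_2·(q_2/q_1)).
Numerically q_2/q_1 = 6.309857, so q_1* = 148/(31.7 + 1·6.309857) = 3.8937.
At I' = 222: q_1* = 5.8406. Change: 5.8406 − 3.8937 = 1.9469.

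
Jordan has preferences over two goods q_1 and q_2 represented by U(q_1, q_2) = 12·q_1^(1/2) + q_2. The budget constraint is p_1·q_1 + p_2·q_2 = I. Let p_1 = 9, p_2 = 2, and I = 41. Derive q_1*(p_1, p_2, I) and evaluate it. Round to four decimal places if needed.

q_1* = 1.7778

Utility is quasi-linear in q_2; the FOC for q_1 is 6/√q_1 = p_1/p_2.
Thus q_1* = (6·p_2/p_1)² — independent of I — with the rest of income spent on q_2.
Plugging in: q_1* = (6·2/9)² = 1.7778.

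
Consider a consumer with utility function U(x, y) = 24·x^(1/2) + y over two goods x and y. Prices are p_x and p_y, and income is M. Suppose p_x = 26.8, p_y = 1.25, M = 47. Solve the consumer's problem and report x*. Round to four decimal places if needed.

Set MRS = p_x/p_y: 12·x^(−1/2) = p_x/p_y.
Thus x* = (12·p_y/p_x)² — independent of M — with the rest of income spent on y.
Plugging in: x* = (12·1.25/26.8)² = 0.3133.

x* = 0.3133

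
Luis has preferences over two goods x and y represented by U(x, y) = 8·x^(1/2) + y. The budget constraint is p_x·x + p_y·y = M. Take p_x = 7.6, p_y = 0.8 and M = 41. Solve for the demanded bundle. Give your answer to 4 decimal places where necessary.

MU_x = 4/√x, MU_y = 1. Tangency: 4/√x = p_x/p_y.
Solve: √x = 4·p_y/p_x, so x*(p_x,p_y) = (4·p_y/p_x)², and y* = (M − p_x·x*)/p_y.
Plugging in: x* = (4·0.8/7.6)² = 0.1773, y* = 49.5658.

x* = 0.1773, y* = 49.5658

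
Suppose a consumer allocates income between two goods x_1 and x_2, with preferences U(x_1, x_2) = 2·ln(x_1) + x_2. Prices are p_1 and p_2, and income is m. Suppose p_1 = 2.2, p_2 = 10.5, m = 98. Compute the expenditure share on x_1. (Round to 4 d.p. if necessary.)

share on x_1 = 0.2143

Set MRS = p_1/p_2: (2/x_1)/1 = p_1/p_2.
So x_1*(p_1,p_2) = 2·p_2/p_1, independent of income; and x_2* = (m − 2·p_2)/p_2.
At the given prices: x_1* = 2·10.5/2.2 = 9.5455, and x_2* = 7.3333.
Expenditure on x_1: 2.2·9.5455 = 21; share = 0.2143.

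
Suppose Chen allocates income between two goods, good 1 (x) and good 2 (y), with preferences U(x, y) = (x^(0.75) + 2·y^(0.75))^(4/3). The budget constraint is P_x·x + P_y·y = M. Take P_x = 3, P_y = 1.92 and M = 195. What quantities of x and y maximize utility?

x* = 1.0478, y* = 99.9253

Substitute y = (y/x)·x into the budget: x* = M/(P_x + P_y·(y/x)).
Numerically y/x = 95.367432, so x* = 195/(3 + 1.92·95.367432) = 1.0478 and y* = 95.367432·1.0478 = 99.9253.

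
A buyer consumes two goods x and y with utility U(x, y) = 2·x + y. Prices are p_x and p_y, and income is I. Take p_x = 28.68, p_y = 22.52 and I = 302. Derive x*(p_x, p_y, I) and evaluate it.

x gives more utility per dollar, so spend all income on x: x* = I/p_x, y* = 0.
Numerically: x* = 10.53, y* = 0.

x* = 10.53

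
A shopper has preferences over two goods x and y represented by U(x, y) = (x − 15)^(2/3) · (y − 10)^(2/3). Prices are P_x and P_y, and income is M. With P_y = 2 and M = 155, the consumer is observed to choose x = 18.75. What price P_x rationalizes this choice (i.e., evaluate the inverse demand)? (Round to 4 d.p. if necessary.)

This is Cobb-Douglas in (x−15, y−10): tangency gives 2/3·P_y·(y−10) = 2/3·P_x·(x−15).
Substituting into the budget: x* = 15 + 0.5·(M − 15·P_x − 10·P_y)/P_x, and y* = 10 + 0.5·(…)/P_y.
Set x* = 18.75 in the demand function and solve for P_x: P_x = 6.

P_x = 6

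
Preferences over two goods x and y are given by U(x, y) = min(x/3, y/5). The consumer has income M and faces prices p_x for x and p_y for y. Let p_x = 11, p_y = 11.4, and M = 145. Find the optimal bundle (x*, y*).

With perfect complements, no substitution: consume in ratio x:y = 3:5.
Budget: p_x·x + p_y·(5/3)·x = M, so (3·p_x + 5·p_y)·x = 3·M.
Demand: x*(p_x,p_y,M) = 3·M/(3·p_x + 5·p_y), y* = 5·M/(3·p_x + 5·p_y).
Here 3·11 + 5·11.4 = 90, giving x* = 4.8333 and y* = 8.0556.

x* = 4.8333, y* = 8.0556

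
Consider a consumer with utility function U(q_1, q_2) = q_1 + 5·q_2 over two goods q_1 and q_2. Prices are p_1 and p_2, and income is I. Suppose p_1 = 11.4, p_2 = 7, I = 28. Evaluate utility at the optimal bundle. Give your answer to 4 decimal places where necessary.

V = 20

Perfect substitutes: compare marginal utility per dollar. 1/p_1 vs 5/p_2 → 0.0877 vs 0.7143.
q_2 gives more utility per dollar, so spend all income on q_2: q_2* = I/p_2, q_1* = 0.
Numerically: q_1* = 0, q_2* = 4.
Utility at the optimum: U(0, 4) = 20.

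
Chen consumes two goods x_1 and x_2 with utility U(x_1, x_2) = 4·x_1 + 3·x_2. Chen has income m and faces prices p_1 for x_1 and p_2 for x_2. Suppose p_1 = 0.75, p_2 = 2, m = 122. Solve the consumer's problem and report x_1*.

x_1 gives more utility per dollar, so spend all income on x_1: x_1* = m/p_1, x_2* = 0.
Numerically: x_1* = 162.6667, x_2* = 0.

x_1* = 162.6667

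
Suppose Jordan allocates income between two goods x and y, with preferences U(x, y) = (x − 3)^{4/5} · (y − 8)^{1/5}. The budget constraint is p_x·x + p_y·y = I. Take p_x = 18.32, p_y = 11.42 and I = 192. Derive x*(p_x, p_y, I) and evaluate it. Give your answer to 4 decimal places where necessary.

Substituting into the budget: x* = 3 + 0.8·(I − 3·p_x − 8·p_y)/p_x, and y* = 8 + 0.2·(…)/p_y.
Discretionary income = 192 − 3·18.32 − 8·11.42 = 45.68; x* = 3 + 0.8·45.68/18.32 = 4.9948.

x* = 4.9948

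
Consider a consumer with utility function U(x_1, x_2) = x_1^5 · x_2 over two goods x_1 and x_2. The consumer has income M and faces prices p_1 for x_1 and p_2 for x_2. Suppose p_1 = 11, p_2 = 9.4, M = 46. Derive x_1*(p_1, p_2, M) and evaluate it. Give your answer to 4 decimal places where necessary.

x_1* = 3.4848

MU_x_1/MU_x_2 = (5·x_2)/(x_1); tangency sets this equal to p_1/p_2.
So 5·p_2·x_2 = p_1·x_1; combined with the budget, a share 5/6 of income goes to x_1.
Demand: x_1*(p_1,p_2,M) = 5/6·M/p_1 and x_2* = 1/6·M/p_2.
At p_1=11, p_2=9.4, M=46: x_1* = 5/6·46/11 = 3.4848.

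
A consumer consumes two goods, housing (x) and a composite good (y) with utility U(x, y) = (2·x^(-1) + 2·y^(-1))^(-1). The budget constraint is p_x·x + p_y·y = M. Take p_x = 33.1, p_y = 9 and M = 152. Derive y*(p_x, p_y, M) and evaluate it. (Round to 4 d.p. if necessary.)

y* = 5.7883

From the CES first-order condition, (y/x)^(2) = p_x/p_y.
Hence y/x = (p_x/p_y)^(1/(2)), i.e. raised to the 0.5 power.
Substitute y = (y/x)·x into the budget: x* = M/(p_x + p_y·(y/x)).
Numerically y/x = 1.917753, so x* = 152/(33.1 + 9·1.917753) = 3.0183 and y* = 1.917753·3.0183 = 5.7883.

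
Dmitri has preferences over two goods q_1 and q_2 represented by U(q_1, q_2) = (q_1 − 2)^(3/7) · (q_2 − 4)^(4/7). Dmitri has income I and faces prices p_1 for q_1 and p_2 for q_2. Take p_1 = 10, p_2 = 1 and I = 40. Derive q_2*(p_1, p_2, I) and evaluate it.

q_2* = 13.1429

MRS = (3/4)·(q_2−4)/(q_1−2). Tangency with p_1/p_2 gives q_2−4 = (4/3)·(p_1/p_2)·(q_1−2).
After buying the subsistence bundle (2, 4), a share 3/7 of the remaining income goes to q_1: q_1* = 2 + 3/7·(I − 2p_1 − 4p_2)/p_1.
Discretionary income = 40 − 2·10 − 4·1 = 16; q_2* = 4 + 4/7·16/1 = 13.1429.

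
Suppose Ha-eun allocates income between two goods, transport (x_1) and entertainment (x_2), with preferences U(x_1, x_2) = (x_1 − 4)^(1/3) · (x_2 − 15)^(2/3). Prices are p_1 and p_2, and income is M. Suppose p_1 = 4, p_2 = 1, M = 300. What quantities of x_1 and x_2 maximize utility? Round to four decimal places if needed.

x_1* = 26.4167, x_2* = 194.3333

MRS = (1/2)·(x_2−15)/(x_1−4). Tangency with p_1/p_2 gives x_2−15 = 2·(p_1/p_2)·(x_1−4).
After buying the subsistence bundle (4, 15), a share 1/3 of the remaining income goes to x_1: x_1* = 4 + 1/3·(M − 4p_1 − 15p_2)/p_1.
Discretionary income = 300 − 4·4 − 15·1 = 269; x_1* = 4 + 1/3·269/4 = 26.4167; x_2* = 15 + 2/3·269/1 = 194.3333.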